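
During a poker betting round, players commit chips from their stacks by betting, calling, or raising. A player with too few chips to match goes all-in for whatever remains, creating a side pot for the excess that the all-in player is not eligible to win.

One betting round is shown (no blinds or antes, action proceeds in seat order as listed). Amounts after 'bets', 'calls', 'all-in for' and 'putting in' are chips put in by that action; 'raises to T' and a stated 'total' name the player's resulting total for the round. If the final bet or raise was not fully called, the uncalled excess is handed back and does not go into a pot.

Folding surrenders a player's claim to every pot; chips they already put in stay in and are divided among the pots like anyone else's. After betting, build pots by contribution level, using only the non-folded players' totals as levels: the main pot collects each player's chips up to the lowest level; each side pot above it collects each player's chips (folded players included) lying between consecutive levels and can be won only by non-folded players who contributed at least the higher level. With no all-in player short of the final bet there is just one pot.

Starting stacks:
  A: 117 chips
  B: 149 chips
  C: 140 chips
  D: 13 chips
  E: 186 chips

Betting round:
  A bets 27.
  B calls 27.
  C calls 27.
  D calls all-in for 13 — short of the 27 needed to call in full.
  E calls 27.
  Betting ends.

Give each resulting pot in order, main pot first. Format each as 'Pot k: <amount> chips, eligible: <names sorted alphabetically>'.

Contributions: A=27, B=27, C=27, D=13, E=27
Pot levels (distinct totals of non-folded players): 13, 27
Layer 1-13: 13 each from A, B, C, D, E = 13*5 = 65 chips; eligible A, B, C, D, E
Layer 14-27: 14 each from A, B, C, E = 14*4 = 56 chips; eligible A, B, C, E

Pot 1: 65 chips, eligible: A, B, C, D, E
Pot 2: 56 chips, eligible: A, B, C, E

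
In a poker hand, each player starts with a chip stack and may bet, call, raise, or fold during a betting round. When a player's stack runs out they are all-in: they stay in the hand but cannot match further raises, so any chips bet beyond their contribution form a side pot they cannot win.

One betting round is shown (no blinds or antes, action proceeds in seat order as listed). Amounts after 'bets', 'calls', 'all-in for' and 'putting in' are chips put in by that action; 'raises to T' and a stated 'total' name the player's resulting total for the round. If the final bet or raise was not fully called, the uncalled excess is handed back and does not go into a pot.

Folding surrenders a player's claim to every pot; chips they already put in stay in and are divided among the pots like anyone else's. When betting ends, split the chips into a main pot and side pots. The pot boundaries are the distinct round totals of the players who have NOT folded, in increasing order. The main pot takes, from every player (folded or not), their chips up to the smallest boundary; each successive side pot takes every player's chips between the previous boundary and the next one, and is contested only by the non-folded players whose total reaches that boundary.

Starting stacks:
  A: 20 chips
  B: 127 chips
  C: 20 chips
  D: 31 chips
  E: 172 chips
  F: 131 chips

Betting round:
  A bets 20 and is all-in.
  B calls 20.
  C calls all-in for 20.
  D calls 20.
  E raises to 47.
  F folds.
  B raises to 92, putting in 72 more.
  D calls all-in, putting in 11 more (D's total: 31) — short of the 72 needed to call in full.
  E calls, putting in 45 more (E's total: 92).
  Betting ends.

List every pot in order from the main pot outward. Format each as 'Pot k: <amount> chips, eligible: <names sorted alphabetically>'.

Contributions: A=20, B=92, C=20, D=31, E=92
Folded: F
Pot levels (distinct totals of non-folded players): 20, 31, 92
Layer 1-20: 20 each from A, B, C, D, E = 20*5 = 100 chips; eligible A, B, C, D, E
Layer 21-31: 11 each from B, D, E = 11*3 = 33 chips; eligible B, D, E
Layer 32-92: 61 each from B, E = 61*2 = 122 chips; eligible B, E

Pot 1: 100 chips, eligible: A, B, C, D, E
Pot 2: 33 chips, eligible: B, D, E
Pot 3: 122 chips, eligible: B, E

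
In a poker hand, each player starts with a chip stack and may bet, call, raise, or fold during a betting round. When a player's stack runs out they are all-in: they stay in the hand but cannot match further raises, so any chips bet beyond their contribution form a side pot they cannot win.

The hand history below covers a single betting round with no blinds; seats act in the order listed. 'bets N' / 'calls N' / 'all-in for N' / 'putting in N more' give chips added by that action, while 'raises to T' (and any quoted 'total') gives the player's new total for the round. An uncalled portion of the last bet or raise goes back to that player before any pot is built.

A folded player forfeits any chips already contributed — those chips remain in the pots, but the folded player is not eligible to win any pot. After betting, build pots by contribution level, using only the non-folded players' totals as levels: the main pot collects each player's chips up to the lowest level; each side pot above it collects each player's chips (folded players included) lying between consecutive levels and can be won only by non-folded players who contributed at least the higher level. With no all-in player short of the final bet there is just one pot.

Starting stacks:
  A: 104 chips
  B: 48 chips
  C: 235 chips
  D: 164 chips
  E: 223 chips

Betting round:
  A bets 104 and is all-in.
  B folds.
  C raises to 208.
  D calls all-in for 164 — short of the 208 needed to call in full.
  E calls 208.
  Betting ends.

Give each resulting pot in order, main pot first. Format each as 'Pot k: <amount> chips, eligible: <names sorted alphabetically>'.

Contributions: A=104, C=208, D=164, E=208
Folded: B
Pot levels (distinct totals of non-folded players): 104, 164, 208
Layer 1-104: 104 each from A, C, D, E = 104*4 = 416 chips; eligible A, C, D, E
Layer 105-164: 60 each from C, D, E = 60*3 = 180 chips; eligible C, D, E
Layer 165-208: 44 each from C, E = 44*2 = 88 chips; eligible C, E

Pot 1: 416 chips, eligible: A, C, D, E
Pot 2: 180 chips, eligible: C, D, E
Pot 3: 88 chips, eligible: C, E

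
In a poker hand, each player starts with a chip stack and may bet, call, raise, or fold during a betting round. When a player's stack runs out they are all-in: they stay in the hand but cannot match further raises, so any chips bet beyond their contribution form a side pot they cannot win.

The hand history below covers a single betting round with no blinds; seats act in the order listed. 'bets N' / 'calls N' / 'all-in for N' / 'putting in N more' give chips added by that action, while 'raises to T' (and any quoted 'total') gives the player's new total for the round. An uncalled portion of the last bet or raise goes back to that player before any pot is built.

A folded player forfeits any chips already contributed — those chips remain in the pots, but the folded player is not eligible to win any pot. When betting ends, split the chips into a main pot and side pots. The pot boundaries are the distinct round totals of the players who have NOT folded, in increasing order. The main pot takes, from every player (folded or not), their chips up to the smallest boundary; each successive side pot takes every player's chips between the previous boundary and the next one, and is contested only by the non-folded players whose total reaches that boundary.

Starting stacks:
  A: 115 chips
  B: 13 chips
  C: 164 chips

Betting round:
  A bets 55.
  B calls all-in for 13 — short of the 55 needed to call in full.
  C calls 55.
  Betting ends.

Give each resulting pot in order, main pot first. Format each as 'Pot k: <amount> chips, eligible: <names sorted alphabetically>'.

Pot 1: 39 chips, eligible: A, B, C
Pot 2: 84 chips, eligible: A, C

Derivation:
Contributions: A=55, B=13, C=55
Pot levels (distinct totals of non-folded players): 13, 55
Layer 1-13: 13 each from A, B, C = 13*3 = 39 chips; eligible A, B, C
Layer 14-55: 42 each from A, C = 42*2 = 84 chips; eligible A, C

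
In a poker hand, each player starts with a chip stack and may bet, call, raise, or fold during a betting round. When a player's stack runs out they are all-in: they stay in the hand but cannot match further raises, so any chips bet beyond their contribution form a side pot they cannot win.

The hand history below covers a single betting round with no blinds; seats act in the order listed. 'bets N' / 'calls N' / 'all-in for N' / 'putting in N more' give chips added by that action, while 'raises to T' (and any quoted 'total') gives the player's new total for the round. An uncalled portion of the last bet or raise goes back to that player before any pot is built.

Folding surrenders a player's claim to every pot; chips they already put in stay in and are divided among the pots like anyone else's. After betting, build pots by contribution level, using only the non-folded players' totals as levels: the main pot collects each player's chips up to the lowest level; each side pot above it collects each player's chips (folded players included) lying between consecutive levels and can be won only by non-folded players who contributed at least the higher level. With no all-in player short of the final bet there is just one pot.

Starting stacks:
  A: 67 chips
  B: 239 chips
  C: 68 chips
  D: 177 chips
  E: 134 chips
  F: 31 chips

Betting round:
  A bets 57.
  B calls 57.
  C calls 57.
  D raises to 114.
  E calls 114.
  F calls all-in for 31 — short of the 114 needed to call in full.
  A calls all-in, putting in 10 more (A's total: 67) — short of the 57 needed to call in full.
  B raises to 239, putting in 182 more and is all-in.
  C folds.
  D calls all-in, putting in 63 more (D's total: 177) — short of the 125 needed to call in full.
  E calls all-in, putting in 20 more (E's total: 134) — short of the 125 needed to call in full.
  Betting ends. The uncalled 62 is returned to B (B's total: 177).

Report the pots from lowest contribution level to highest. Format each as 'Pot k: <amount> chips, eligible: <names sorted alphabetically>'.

Contributions (after 62 returned to B): A=67, B=177, C=57, D=177, E=134, F=31
Folded: C
Pot levels (distinct totals of non-folded players): 31, 67, 134, 177
Layer 1-31: 31 each from A, B, C, D, E, F = 31*6 = 186 chips; eligible A, B, D, E, F
Layer 32-67: A 36 + B 36 + C 26 + D 36 + E 36 = 170 chips; eligible A, B, D, E
Layer 68-134: 67 each from B, D, E = 67*3 = 201 chips; eligible B, D, E
Layer 135-177: 43 each from B, D = 43*2 = 86 chips; eligible B, D

Pot 1: 186 chips, eligible: A, B, D, E, F
Pot 2: 170 chips, eligible: A, B, D, E
Pot 3: 201 chips, eligible: B, D, E
Pot 4: 86 chips, eligible: B, D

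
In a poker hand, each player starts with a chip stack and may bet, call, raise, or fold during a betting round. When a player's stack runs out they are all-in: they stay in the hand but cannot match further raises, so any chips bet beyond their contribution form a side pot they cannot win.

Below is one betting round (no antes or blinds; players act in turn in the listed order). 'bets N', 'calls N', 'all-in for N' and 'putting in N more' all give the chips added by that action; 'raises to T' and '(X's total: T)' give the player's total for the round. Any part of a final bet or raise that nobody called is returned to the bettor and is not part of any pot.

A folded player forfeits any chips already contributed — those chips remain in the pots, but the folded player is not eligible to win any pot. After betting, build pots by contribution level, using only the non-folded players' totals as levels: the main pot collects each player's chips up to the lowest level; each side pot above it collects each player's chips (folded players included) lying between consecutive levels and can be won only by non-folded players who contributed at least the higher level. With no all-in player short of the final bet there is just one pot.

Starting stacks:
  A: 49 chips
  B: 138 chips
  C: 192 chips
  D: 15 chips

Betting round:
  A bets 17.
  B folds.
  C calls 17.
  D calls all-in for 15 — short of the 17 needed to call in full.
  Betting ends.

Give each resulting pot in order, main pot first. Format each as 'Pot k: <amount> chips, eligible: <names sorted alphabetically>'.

Contributions: A=17, C=17, D=15
Folded: B
Pot levels (distinct totals of non-folded players): 15, 17
Layer 1-15: 15 each from A, C, D = 15*3 = 45 chips; eligible A, C, D
Layer 16-17: 2 each from A, C = 2*2 = 4 chips; eligible A, C

Pot 1: 45 chips, eligible: A, C, D
Pot 2: 4 chips, eligible: A, C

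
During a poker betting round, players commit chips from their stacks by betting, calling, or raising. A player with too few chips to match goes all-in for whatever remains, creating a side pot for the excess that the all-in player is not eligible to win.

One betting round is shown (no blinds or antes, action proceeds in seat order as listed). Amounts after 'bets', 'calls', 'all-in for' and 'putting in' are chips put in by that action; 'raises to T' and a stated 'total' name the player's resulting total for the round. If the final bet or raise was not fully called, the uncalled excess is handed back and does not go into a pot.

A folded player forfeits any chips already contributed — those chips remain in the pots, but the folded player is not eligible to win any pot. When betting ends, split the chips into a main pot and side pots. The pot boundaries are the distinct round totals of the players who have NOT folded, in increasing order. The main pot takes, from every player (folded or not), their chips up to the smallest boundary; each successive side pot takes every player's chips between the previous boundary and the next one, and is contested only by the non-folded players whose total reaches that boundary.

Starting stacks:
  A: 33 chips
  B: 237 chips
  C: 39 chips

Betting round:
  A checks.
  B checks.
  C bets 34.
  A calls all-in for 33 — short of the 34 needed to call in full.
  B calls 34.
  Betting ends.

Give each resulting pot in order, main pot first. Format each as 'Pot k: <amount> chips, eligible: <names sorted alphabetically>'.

Contributions: A=33, B=34, C=34
Pot levels (distinct totals of non-folded players): 33, 34
Layer 1-33: 33 each from A, B, C = 33*3 = 99 chips; eligible A, B, C
Layer 34-34: 1 each from B, C = 1*2 = 2 chips; eligible B, C

Pot 1: 99 chips, eligible: A, B, C
Pot 2: 2 chips, eligible: B, C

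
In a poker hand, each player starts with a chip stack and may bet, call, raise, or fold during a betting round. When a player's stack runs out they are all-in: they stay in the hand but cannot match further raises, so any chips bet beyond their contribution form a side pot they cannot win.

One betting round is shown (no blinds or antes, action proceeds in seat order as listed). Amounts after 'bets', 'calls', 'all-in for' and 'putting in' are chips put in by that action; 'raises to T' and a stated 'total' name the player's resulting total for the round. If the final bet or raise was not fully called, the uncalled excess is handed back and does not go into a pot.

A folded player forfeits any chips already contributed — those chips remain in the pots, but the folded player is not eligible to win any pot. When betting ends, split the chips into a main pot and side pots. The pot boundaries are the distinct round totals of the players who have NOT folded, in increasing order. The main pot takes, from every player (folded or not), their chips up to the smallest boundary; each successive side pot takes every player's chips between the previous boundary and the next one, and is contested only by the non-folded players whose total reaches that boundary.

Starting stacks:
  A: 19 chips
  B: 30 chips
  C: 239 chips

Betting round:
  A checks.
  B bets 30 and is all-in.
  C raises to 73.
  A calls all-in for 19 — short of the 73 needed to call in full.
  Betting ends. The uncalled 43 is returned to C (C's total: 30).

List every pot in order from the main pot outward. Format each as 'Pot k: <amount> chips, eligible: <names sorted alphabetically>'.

Contributions (after 43 returned to C): A=19, B=30, C=30
Pot levels (distinct totals of non-folded players): 19, 30
Layer 1-19: 19 each from A, B, C = 19*3 = 57 chips; eligible A, B, C
Layer 20-30: 11 each from B, C = 11*2 = 22 chips; eligible B, C

Pot 1: 57 chips, eligible: A, B, C
Pot 2: 22 chips, eligible: B, C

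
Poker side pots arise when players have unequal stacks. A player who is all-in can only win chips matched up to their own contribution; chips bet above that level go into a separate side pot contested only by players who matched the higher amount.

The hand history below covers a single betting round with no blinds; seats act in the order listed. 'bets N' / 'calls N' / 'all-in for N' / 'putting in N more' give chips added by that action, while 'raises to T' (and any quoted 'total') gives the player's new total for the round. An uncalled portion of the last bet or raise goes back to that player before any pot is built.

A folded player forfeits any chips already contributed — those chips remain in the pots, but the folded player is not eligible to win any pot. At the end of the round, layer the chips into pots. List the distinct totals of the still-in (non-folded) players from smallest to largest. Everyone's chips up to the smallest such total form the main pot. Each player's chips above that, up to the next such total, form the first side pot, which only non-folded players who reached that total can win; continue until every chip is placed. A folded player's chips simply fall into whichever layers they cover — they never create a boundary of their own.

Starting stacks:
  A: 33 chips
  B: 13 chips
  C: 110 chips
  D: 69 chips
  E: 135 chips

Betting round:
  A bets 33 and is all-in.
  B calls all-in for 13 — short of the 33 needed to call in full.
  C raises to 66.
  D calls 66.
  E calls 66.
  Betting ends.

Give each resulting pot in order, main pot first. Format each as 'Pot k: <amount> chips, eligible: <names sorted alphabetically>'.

Contributions: A=33, B=13, C=66, D=66, E=66
Pot levels (distinct totals of non-folded players): 13, 33, 66
Layer 1-13: 13 each from A, B, C, D, E = 13*5 = 65 chips; eligible A, B, C, D, E
Layer 14-33: 20 each from A, C, D, E = 20*4 = 80 chips; eligible A, C, D, E
Layer 34-66: 33 each from C, D, E = 33*3 = 99 chips; eligible C, D, E

Pot 1: 65 chips, eligible: A, B, C, D, E
Pot 2: 80 chips, eligible: A, C, D, E
Pot 3: 99 chips, eligible: C, D, E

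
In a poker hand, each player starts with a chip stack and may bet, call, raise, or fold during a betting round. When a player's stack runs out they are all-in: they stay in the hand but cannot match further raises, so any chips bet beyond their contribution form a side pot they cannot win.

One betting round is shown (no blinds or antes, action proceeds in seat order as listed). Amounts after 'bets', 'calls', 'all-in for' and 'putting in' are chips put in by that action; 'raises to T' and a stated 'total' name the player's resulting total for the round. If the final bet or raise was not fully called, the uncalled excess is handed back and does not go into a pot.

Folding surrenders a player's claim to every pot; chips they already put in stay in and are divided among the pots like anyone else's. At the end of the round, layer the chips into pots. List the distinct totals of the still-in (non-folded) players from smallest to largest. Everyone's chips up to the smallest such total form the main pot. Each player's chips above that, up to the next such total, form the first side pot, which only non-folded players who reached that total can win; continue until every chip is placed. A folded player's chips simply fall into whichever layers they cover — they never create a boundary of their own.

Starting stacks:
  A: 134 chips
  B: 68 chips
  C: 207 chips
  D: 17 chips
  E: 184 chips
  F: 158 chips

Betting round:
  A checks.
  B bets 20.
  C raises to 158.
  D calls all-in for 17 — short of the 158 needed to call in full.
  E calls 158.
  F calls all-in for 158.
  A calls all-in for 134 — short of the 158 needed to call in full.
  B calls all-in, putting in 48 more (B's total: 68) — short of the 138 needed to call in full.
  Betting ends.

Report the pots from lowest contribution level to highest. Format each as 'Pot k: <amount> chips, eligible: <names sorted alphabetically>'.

Contributions: A=134, B=68, C=158, D=17, E=158, F=158
Pot levels (distinct totals of non-folded players): 17, 68, 134, 158
Layer 1-17: 17 each from A, B, C, D, E, F = 17*6 = 102 chips; eligible A, B, C, D, E, F
Layer 18-68: 51 each from A, B, C, E, F = 51*5 = 255 chips; eligible A, B, C, E, F
Layer 69-134: 66 each from A, C, E, F = 66*4 = 264 chips; eligible A, C, E, F
Layer 135-158: 24 each from C, E, F = 24*3 = 72 chips; eligible C, E, F

Pot 1: 102 chips, eligible: A, B, C, D, E, F
Pot 2: 255 chips, eligible: A, B, C, E, F
Pot 3: 264 chips, eligible: A, C, E, F
Pot 4: 72 chips, eligible: C, E, F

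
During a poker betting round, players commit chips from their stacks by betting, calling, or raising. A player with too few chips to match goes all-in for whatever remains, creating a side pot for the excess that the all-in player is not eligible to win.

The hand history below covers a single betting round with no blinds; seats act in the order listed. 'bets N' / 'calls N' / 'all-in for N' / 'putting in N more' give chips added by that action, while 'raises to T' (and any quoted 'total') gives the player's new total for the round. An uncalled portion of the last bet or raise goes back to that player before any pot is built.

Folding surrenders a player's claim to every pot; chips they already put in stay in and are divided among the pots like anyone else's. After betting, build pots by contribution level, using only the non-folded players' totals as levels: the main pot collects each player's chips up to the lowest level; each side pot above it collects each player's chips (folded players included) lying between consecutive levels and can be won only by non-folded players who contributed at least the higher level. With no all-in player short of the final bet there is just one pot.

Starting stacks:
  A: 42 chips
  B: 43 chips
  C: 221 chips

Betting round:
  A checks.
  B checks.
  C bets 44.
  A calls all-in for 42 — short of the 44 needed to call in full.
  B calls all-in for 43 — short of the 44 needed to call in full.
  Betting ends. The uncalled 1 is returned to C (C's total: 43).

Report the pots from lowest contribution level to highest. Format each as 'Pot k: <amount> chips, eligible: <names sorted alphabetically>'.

Contributions (after 1 returned to C): A=42, B=43, C=43
Pot levels (distinct totals of non-folded players): 42, 43
Layer 1-42: 42 each from A, B, C = 42*3 = 126 chips; eligible A, B, C
Layer 43-43: 1 each from B, C = 1*2 = 2 chips; eligible B, C

Pot 1: 126 chips, eligible: A, B, C
Pot 2: 2 chips, eligible: B, C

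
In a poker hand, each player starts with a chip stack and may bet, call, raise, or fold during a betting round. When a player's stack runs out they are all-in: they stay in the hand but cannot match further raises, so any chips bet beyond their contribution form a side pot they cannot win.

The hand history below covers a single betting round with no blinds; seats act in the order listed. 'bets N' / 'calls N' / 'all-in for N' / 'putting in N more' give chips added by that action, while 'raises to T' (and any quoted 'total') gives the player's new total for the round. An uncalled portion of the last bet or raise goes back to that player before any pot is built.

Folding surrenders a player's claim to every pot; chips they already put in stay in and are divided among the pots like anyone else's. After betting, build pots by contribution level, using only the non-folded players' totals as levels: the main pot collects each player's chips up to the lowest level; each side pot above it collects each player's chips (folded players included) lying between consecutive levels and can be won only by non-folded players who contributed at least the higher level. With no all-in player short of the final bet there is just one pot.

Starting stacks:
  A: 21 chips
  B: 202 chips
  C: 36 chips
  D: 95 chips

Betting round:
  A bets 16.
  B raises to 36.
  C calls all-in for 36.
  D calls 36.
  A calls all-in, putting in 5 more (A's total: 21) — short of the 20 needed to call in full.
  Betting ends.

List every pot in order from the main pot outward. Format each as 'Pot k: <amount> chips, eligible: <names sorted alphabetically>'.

Pot 1: 84 chips, eligible: A, B, C, D
Pot 2: 45 chips, eligible: B, C, D

Derivation:
Contributions: A=21, B=36, C=36, D=36
Pot levels (distinct totals of non-folded players): 21, 36
Layer 1-21: 21 each from A, B, C, D = 21*4 = 84 chips; eligible A, B, C, D
Layer 22-36: 15 each from B, C, D = 15*3 = 45 chips; eligible B, C, D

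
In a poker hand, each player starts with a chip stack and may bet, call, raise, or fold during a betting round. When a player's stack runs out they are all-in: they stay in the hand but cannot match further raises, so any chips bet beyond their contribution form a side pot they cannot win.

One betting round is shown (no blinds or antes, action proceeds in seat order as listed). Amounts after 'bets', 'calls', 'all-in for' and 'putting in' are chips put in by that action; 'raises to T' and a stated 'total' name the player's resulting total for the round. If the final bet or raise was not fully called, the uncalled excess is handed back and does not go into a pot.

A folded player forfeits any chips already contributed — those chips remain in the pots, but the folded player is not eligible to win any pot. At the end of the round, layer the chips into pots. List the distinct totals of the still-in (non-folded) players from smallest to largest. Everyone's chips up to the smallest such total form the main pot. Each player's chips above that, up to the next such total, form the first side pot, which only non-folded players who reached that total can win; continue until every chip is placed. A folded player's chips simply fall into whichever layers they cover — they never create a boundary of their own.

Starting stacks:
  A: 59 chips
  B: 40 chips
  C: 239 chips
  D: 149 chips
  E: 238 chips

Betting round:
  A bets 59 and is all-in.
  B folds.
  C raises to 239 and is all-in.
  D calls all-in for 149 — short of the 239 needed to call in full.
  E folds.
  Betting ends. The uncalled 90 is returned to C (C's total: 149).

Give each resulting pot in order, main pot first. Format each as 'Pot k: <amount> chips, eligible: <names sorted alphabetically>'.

Contributions (after 90 returned to C): A=59, C=149, D=149
Folded: B, E
Pot levels (distinct totals of non-folded players): 59, 149
Layer 1-59: 59 each from A, C, D = 59*3 = 177 chips; eligible A, C, D
Layer 60-149: 90 each from C, D = 90*2 = 180 chips; eligible C, D

Pot 1: 177 chips, eligible: A, C, D
Pot 2: 180 chips, eligible: C, D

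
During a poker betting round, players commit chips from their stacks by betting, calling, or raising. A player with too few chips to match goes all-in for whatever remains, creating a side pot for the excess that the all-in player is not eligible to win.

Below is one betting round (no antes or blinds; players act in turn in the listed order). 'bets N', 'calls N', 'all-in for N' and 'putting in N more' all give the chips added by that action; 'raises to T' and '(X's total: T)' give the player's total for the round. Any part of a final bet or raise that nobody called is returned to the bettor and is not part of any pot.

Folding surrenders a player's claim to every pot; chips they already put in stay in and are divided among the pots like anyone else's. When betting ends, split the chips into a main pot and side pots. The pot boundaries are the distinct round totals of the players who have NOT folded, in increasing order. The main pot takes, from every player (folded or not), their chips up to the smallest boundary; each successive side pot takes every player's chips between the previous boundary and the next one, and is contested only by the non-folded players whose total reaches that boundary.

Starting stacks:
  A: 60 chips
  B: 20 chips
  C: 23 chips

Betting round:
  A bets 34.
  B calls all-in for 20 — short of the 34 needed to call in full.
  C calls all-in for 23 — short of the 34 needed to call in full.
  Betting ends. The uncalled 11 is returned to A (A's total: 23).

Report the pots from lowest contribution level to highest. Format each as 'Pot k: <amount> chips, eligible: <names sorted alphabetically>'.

Contributions (after 11 returned to A): A=23, B=20, C=23
Pot levels (distinct totals of non-folded players): 20, 23
Layer 1-20: 20 each from A, B, C = 20*3 = 60 chips; eligible A, B, C
Layer 21-23: 3 each from A, C = 3*2 = 6 chips; eligible A, C

Pot 1: 60 chips, eligible: A, B, C
Pot 2: 6 chips, eligible: A, C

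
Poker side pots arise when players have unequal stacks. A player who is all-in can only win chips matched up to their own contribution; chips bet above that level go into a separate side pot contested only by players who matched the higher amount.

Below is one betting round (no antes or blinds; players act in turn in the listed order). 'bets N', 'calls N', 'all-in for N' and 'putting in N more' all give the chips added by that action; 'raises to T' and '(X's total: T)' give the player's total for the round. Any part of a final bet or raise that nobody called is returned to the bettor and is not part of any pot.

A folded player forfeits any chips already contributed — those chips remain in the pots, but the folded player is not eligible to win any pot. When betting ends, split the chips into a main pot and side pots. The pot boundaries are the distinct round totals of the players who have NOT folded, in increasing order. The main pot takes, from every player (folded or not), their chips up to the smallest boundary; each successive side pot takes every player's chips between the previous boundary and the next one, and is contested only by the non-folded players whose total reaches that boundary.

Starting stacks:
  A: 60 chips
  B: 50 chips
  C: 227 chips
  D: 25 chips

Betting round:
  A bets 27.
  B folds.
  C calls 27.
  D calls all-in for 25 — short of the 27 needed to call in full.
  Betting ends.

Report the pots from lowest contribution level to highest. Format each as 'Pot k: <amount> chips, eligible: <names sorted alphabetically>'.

Contributions: A=27, C=27, D=25
Folded: B
Pot levels (distinct totals of non-folded players): 25, 27
Layer 1-25: 25 each from A, C, D = 25*3 = 75 chips; eligible A, C, D
Layer 26-27: 2 each from A, C = 2*2 = 4 chips; eligible A, C

Pot 1: 75 chips, eligible: A, C, D
Pot 2: 4 chips, eligible: A, C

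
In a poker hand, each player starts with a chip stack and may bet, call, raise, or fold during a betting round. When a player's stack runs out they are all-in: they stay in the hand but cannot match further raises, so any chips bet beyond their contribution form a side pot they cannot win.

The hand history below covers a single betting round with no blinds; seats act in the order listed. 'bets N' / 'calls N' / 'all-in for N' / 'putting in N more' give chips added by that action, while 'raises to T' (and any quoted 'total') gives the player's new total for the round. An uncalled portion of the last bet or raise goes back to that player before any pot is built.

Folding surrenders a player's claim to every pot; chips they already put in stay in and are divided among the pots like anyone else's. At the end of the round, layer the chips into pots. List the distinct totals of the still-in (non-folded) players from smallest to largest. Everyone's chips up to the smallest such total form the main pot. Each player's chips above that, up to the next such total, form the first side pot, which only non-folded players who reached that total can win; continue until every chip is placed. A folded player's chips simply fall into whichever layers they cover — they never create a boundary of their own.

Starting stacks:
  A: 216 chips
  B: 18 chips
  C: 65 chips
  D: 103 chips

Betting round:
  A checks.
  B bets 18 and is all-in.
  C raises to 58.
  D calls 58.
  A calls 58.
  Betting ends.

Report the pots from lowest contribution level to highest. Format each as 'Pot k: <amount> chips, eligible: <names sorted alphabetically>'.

Pot 1: 72 chips, eligible: A, B, C, D
Pot 2: 120 chips, eligible: A, C, D

Derivation:
Contributions: A=58, B=18, C=58, D=58
Pot levels (distinct totals of non-folded players): 18, 58
Layer 1-18: 18 each from A, B, C, D = 18*4 = 72 chips; eligible A, B, C, D
Layer 19-58: 40 each from A, C, D = 40*3 = 120 chips; eligible A, C, D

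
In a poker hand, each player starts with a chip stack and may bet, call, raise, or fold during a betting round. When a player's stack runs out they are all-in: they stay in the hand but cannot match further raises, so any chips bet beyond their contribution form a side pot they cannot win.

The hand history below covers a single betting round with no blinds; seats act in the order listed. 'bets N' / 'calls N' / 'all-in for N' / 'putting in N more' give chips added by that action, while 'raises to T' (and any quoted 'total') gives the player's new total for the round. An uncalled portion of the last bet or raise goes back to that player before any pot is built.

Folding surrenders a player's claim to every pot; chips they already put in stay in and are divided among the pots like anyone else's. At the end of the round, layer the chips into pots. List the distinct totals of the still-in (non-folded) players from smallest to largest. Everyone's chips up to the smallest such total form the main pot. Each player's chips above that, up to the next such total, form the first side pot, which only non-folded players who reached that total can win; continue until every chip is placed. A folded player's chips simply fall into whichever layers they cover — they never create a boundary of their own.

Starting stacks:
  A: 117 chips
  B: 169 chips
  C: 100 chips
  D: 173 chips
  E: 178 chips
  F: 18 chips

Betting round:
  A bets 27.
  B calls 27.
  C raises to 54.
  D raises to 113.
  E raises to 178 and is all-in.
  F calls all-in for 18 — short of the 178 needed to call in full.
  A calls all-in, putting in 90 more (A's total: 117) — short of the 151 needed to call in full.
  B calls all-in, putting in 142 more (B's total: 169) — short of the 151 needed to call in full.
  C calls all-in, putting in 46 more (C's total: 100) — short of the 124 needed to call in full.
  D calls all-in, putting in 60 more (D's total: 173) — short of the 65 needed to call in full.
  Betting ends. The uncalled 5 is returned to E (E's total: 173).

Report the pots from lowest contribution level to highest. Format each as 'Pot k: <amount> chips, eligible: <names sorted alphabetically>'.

Contributions (after 5 returned to E): A=117, B=169, C=100, D=173, E=173, F=18
Pot levels (distinct totals of non-folded players): 18, 100, 117, 169, 173
Layer 1-18: 18 each from A, B, C, D, E, F = 18*6 = 108 chips; eligible A, B, C, D, E, F
Layer 19-100: 82 each from A, B, C, D, E = 82*5 = 410 chips; eligible A, B, C, D, E
Layer 101-117: 17 each from A, B, D, E = 17*4 = 68 chips; eligible A, B, D, E
Layer 118-169: 52 each from B, D, E = 52*3 = 156 chips; eligible B, D, E
Layer 170-173: 4 each from D, E = 4*2 = 8 chips; eligible D, E

Pot 1: 108 chips, eligible: A, B, C, D, E, F
Pot 2: 410 chips, eligible: A, B, C, D, E
Pot 3: 68 chips, eligible: A, B, D, E
Pot 4: 156 chips, eligible: B, D, E
Pot 5: 8 chips, eligible: D, E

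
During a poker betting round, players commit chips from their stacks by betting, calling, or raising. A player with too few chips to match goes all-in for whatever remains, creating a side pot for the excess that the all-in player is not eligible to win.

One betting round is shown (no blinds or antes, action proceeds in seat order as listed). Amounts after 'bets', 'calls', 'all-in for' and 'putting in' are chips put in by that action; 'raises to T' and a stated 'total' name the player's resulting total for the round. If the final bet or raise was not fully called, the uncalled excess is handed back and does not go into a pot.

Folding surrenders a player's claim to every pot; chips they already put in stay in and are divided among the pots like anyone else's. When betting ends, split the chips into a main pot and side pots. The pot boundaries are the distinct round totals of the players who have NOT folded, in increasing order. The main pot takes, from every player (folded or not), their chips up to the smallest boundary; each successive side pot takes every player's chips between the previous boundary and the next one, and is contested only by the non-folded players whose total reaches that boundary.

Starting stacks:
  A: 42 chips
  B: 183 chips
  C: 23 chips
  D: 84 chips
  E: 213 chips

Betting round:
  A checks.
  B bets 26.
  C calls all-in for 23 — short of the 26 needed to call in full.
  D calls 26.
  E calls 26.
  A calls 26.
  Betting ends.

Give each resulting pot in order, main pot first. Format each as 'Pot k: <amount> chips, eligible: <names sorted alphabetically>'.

Pot 1: 115 chips, eligible: A, B, C, D, E
Pot 2: 12 chips, eligible: A, B, D, E

Derivation:
Contributions: A=26, B=26, C=23, D=26, E=26
Pot levels (distinct totals of non-folded players): 23, 26
Layer 1-23: 23 each from A, B, C, D, E = 23*5 = 115 chips; eligible A, B, C, D, E
Layer 24-26: 3 each from A, B, D, E = 3*4 = 12 chips; eligible A, B, D, E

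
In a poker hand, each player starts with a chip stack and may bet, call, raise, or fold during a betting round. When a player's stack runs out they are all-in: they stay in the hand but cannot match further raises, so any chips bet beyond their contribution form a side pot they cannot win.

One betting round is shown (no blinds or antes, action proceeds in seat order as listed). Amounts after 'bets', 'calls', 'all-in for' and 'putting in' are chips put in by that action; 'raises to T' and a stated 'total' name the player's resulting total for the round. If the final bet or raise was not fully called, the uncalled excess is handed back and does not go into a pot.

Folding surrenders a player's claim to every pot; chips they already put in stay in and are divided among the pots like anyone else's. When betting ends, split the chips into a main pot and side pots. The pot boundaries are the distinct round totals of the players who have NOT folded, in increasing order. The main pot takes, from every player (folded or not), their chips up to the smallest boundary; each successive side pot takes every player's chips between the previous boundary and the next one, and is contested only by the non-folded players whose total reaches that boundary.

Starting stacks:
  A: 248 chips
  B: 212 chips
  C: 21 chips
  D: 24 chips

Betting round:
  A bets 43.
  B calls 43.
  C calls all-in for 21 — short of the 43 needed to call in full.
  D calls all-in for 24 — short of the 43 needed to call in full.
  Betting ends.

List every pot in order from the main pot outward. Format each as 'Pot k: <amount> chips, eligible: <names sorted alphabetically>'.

Pot 1: 84 chips, eligible: A, B, C, D
Pot 2: 9 chips, eligible: A, B, D
Pot 3: 38 chips, eligible: A, B

Derivation:
Contributions: A=43, B=43, C=21, D=24
Pot levels (distinct totals of non-folded players): 21, 24, 43
Layer 1-21: 21 each from A, B, C, D = 21*4 = 84 chips; eligible A, B, C, D
Layer 22-24: 3 each from A, B, D = 3*3 = 9 chips; eligible A, B, D
Layer 25-43: 19 each from A, B = 19*2 = 38 chips; eligible A, B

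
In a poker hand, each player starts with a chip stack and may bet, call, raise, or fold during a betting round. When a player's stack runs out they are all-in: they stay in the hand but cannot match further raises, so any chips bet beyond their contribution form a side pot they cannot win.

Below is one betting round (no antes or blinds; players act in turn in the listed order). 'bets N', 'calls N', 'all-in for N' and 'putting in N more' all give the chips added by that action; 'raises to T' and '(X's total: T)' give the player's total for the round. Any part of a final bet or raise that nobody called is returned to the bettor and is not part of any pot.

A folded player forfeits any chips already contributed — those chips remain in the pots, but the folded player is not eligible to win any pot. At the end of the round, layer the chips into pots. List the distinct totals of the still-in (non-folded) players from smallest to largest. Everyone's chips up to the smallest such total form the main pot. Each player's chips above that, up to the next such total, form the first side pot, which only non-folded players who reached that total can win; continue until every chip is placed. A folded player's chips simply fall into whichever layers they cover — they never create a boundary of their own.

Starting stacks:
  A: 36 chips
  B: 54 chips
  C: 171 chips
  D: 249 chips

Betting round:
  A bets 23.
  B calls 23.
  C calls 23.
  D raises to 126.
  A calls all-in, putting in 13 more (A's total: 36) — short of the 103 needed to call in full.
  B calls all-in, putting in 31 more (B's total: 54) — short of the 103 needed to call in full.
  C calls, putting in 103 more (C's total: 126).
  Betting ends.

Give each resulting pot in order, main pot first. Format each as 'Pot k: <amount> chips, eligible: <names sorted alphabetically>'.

Contributions: A=36, B=54, C=126, D=126
Pot levels (distinct totals of non-folded players): 36, 54, 126
Layer 1-36: 36 each from A, B, C, D = 36*4 = 144 chips; eligible A, B, C, D
Layer 37-54: 18 each from B, C, D = 18*3 = 54 chips; eligible B, C, D
Layer 55-126: 72 each from C, D = 72*2 = 144 chips; eligible C, D

Pot 1: 144 chips, eligible: A, B, C, D
Pot 2: 54 chips, eligible: B, C, D
Pot 3: 144 chips, eligible: C, D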